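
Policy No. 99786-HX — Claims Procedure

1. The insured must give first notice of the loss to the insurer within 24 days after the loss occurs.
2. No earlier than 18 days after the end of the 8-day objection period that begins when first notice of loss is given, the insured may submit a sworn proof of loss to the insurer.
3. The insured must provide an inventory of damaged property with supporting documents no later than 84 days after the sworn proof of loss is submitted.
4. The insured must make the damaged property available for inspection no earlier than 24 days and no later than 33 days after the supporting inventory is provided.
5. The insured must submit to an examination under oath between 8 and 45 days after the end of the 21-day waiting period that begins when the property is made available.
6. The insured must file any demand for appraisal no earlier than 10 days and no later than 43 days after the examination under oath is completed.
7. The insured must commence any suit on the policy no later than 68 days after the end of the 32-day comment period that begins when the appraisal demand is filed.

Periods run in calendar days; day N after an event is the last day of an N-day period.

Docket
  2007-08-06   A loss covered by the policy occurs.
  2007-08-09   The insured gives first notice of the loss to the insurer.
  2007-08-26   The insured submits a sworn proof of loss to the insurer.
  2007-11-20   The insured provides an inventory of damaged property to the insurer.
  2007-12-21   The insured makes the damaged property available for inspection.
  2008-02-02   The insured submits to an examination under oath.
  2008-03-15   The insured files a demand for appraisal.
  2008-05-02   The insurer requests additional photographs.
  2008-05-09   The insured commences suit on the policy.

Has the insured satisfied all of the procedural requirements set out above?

Step 1 — counting 24 days from 2007-08-06 (when the loss occurs) gives a deadline of 2007-08-30; completed 2007-08-09, before the deadline.
Step 2 — must wait 18 days from 2007-08-17 (end of the 8-day objection period, which began when first notice of loss is given on 2007-08-09), so not before 2007-09-04; done 2007-08-26 — 9 days too early.
Later steps need not be reached.

No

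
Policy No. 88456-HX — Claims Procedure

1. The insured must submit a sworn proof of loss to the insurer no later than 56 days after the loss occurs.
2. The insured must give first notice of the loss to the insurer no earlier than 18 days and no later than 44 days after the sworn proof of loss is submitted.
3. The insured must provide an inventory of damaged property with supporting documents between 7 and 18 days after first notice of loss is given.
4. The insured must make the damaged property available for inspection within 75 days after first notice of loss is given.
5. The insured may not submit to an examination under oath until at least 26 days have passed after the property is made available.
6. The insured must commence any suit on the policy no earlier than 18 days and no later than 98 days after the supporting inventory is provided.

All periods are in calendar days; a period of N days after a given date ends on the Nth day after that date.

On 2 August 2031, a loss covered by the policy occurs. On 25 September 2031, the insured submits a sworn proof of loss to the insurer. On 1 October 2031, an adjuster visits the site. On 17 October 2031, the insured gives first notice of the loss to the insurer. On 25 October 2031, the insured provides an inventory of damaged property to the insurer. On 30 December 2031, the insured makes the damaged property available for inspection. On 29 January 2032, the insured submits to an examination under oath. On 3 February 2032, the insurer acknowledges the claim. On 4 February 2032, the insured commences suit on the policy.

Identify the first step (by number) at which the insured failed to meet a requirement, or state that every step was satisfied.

Step 6

(1) due by 2 August 2031 + 56 days = 27 September 2031; done 25 September 2031 — timely.
(2) the permitted window runs from 25 September 2031 + 18 = 13 October 2031 to 25 September 2031 + 44 = 8 November 2031; done 17 October 2031 — within the window.
(3) the permitted window runs from 17 October 2031 + 7 = 24 October 2031 to 17 October 2031 + 18 = 4 November 2031; done 25 October 2031, which is between those dates.
(4) due by 17 October 2031 + 75 days = 31 December 2031; 30 December 2031 is within that limit.
(5) permitted from 30 December 2031 + 26 days = 25 January 2032 onward; done 29 January 2032 — permitted.
(6) the permitted window runs from 25 October 2031 + 18 = 12 November 2031 to 25 October 2031 + 98 = 31 January 2032; done 4 February 2032 — 4 days after the window closed.
That is the first point of non-compliance.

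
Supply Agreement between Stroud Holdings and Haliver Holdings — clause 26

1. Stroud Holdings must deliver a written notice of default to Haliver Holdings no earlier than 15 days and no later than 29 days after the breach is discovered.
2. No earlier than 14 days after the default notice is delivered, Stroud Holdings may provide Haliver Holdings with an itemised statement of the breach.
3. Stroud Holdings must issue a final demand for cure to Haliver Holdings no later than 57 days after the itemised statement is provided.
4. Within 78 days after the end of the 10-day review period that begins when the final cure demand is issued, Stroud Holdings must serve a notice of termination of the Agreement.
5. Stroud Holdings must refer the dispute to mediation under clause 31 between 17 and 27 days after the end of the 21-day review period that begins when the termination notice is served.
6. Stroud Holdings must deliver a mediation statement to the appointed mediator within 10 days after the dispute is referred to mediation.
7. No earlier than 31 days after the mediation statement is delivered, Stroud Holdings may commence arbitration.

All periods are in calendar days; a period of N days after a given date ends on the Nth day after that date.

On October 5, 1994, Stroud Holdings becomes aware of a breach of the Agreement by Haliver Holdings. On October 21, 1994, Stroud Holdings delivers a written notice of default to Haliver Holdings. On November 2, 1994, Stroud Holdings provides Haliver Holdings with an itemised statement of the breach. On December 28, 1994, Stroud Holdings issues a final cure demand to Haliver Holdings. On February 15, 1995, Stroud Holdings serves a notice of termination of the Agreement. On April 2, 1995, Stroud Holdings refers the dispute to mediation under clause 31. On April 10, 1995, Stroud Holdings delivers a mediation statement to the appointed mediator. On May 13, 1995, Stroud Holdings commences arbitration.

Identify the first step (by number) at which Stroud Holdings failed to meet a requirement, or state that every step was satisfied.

Step 1 — 15 and 29 days from October 5, 1994 (when the breach is discovered) are October 20, 1994 and November 3, 1994 respectively; October 21, 1994 falls inside that range.
Step 2 — must wait 14 days from October 21, 1994 (when the default notice is delivered), so not before November 4, 1994; acted on November 2, 1994, 2 days prematurely.
No need to go further; step 2 was not satisfied.

Step 2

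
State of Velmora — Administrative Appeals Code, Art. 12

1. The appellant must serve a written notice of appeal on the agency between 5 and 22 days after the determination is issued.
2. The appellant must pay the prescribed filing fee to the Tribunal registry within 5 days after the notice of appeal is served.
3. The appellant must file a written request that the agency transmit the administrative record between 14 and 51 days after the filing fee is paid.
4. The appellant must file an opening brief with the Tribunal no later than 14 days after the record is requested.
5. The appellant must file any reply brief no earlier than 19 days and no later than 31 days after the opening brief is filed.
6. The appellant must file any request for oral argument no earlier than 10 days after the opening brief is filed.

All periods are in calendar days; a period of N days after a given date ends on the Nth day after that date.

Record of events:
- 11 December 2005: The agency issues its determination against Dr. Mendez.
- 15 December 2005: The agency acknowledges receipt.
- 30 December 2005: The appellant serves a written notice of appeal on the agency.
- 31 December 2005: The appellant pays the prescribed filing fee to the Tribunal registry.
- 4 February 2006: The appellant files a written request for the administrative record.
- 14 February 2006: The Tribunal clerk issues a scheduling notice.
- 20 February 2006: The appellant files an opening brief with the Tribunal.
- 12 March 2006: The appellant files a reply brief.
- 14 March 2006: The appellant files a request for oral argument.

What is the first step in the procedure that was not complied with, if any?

Step 4

(1) the permitted window runs from 11 December 2005 + 5 = 16 December 2005 to 11 December 2005 + 22 = 2 January 2006; 30 December 2005 falls inside that range.
(2) due by 30 December 2005 + 5 days = 4 January 2006; done 31 December 2005 — timely.
(3) the permitted window runs from 31 December 2005 + 14 = 14 January 2006 to 31 December 2005 + 51 = 20 February 2006; done 4 February 2006 — within the window.
(4) due by 4 February 2006 + 14 days = 18 February 2006; not done until 20 February 2006, 2 days after the deadline.
No need to go further; step 4 was not satisfied.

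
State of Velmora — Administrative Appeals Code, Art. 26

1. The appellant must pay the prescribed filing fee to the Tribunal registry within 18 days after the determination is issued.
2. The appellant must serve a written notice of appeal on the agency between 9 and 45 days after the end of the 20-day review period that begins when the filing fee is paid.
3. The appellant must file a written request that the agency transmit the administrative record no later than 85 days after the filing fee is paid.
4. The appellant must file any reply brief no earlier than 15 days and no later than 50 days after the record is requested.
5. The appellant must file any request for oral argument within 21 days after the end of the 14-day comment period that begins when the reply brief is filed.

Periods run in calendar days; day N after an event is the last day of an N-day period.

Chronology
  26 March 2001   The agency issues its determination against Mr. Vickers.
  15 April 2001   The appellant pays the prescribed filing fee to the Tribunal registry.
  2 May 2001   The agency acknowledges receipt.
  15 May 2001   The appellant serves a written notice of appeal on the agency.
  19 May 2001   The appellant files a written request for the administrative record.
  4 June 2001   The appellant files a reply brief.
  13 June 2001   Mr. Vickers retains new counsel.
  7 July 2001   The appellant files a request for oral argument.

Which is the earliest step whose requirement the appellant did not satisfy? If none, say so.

Step 1 — counting 18 days from 26 March 2001 (when the determination is issued) gives a deadline of 13 April 2001; done 15 April 2001 — 2 days late.
That is the first point of non-compliance.

Step 1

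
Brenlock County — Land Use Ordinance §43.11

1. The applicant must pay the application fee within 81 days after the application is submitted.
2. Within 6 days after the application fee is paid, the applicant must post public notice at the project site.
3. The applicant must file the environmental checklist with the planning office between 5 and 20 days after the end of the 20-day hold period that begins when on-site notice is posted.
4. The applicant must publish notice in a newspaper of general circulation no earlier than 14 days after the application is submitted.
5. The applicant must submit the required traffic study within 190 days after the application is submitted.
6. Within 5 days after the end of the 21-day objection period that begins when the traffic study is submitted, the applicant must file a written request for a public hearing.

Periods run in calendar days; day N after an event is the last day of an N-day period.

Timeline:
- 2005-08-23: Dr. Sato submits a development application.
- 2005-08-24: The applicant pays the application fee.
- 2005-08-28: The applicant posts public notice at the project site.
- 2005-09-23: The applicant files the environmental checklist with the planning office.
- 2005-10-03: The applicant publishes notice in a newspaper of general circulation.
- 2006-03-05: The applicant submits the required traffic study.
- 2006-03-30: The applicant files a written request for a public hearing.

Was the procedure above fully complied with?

No

(1) due by 2005-08-23 + 81 days = 2005-11-12; completed 2005-08-24, before the deadline.
(2) due by 2005-08-24 + 6 days = 2005-08-30; done 2005-08-28 — timely.
(3) the permitted window runs from 2005-09-17 + 5 = 2005-09-22 to 2005-09-17 + 20 = 2005-10-07; done 2005-09-23 — within the window.
(4) permitted from 2005-08-23 + 14 days = 2005-09-06 onward; 2005-10-03 is on or after that date.
(5) due by 2005-08-23 + 190 days = 2006-03-01; done 2006-03-05 — 4 days late.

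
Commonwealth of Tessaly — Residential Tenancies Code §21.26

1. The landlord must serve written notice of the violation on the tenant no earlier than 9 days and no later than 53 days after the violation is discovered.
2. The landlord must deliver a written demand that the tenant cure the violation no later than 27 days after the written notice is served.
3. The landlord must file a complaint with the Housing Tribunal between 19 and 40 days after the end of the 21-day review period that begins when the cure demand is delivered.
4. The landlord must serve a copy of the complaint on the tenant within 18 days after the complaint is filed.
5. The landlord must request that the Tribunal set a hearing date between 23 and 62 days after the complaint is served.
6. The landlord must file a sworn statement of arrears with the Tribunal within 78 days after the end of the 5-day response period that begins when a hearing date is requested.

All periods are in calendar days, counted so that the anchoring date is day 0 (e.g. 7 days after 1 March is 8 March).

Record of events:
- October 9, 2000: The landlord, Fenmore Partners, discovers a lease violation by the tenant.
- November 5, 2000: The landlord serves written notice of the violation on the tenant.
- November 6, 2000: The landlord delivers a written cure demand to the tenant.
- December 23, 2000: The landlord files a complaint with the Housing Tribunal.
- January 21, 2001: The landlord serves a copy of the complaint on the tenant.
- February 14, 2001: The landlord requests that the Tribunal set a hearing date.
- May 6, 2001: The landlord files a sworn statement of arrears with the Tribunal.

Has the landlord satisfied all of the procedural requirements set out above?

No

Step 1: the window is 9–53 days after October 9, 2000 (when the violation is discovered), so October 18, 2000 through December 1, 2000; done November 5, 2000, which is between those dates.
Step 2: 27 days after November 5, 2000 (when the written notice is served) is December 2, 2000; completed November 6, 2000, before the deadline.
Step 3: the window is 19–40 days after November 27, 2000 (end of the 21-day review period, which began when the cure demand is delivered on November 6, 2000), so December 16, 2000 through January 6, 2001; done December 23, 2000 — within the window.
Step 4: 18 days after December 23, 2000 (when the complaint is filed) is January 10, 2001; done January 21, 2001 — 11 days late.
Later steps need not be reached.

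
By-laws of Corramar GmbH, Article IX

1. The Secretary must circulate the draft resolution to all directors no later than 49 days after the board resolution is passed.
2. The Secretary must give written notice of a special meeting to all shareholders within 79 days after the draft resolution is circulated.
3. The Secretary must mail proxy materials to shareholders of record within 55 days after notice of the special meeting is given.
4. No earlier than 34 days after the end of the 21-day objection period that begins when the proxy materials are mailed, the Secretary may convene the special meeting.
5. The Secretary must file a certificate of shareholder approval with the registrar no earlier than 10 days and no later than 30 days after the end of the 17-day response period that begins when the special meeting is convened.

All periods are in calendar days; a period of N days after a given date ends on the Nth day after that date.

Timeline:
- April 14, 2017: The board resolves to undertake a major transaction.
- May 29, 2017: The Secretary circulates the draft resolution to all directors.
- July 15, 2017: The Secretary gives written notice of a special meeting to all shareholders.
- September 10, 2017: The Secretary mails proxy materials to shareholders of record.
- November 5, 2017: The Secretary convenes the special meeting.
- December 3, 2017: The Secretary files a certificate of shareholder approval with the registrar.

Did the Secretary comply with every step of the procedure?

No

(1) due by April 14, 2017 + 49 days = June 2, 2017; May 29, 2017 is within that limit.
(2) due by May 29, 2017 + 79 days = August 16, 2017; done July 15, 2017 — timely.
(3) due by July 15, 2017 + 55 days = September 8, 2017; September 10, 2017 misses that deadline by 2 days.
The analysis stops there.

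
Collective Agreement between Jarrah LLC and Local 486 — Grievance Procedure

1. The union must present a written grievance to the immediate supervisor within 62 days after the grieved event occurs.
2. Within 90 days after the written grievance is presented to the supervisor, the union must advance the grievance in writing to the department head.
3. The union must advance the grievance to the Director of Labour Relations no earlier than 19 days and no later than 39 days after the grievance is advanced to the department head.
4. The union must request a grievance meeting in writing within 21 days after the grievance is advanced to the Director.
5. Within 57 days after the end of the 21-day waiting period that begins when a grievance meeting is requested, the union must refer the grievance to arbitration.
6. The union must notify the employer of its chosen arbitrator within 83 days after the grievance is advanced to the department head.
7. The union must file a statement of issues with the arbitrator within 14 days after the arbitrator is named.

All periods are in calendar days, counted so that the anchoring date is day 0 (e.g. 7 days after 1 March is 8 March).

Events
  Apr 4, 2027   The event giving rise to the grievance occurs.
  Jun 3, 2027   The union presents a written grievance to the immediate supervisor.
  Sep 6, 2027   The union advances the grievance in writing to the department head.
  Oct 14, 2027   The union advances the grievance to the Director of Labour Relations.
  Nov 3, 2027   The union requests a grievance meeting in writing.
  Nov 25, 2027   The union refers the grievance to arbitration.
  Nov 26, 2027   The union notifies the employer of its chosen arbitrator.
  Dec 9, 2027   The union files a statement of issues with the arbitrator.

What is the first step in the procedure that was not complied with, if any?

(1) due by Apr 4, 2027 + 62 days = Jun 5, 2027; completed Jun 3, 2027, before the deadline.
(2) due by Jun 3, 2027 + 90 days = Sep 1, 2027; not done until Sep 6, 2027, 5 days after the deadline.

Step 2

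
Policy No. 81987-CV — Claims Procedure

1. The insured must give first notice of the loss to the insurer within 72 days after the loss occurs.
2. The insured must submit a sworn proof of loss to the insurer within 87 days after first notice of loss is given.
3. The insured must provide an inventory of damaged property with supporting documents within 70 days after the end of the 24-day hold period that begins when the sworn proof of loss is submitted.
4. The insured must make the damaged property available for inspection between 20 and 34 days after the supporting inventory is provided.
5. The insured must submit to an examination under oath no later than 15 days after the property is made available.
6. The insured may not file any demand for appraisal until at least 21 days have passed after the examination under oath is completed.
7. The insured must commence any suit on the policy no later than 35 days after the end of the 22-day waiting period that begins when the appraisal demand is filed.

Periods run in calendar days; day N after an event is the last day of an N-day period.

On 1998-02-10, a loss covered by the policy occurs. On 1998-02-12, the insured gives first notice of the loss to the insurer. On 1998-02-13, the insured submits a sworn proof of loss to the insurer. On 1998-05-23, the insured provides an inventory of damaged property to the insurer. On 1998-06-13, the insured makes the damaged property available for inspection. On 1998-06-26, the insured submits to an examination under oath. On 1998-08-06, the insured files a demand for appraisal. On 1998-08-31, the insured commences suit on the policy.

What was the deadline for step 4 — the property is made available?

1998-06-26

Step 4 runs from 1998-05-23, when the supporting inventory is provided. The window is 20–34 days after 1998-05-23; it closes on 1998-06-26.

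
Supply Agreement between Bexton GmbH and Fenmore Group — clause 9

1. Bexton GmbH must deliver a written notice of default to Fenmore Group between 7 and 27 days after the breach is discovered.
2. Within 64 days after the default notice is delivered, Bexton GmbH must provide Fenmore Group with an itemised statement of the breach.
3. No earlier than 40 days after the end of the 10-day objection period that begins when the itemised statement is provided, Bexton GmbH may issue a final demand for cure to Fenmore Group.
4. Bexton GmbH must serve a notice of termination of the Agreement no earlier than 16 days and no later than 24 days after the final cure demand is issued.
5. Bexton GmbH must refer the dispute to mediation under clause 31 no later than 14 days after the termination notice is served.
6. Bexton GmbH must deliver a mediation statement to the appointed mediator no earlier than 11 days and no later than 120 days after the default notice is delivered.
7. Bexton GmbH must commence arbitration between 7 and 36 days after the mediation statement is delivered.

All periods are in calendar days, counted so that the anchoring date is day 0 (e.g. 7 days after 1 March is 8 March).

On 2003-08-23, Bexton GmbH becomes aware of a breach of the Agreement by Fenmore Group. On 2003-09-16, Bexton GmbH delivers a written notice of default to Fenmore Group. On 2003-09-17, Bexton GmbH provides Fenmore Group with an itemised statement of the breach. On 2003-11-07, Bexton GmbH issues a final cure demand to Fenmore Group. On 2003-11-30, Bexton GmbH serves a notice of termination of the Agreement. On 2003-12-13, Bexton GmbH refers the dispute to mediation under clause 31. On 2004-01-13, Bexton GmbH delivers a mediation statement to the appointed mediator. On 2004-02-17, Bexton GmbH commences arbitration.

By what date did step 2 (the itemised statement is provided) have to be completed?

2003-11-19

Step 2 runs from 2003-09-16, when the default notice is delivered. 64 days after 2003-09-16 is 2003-11-19.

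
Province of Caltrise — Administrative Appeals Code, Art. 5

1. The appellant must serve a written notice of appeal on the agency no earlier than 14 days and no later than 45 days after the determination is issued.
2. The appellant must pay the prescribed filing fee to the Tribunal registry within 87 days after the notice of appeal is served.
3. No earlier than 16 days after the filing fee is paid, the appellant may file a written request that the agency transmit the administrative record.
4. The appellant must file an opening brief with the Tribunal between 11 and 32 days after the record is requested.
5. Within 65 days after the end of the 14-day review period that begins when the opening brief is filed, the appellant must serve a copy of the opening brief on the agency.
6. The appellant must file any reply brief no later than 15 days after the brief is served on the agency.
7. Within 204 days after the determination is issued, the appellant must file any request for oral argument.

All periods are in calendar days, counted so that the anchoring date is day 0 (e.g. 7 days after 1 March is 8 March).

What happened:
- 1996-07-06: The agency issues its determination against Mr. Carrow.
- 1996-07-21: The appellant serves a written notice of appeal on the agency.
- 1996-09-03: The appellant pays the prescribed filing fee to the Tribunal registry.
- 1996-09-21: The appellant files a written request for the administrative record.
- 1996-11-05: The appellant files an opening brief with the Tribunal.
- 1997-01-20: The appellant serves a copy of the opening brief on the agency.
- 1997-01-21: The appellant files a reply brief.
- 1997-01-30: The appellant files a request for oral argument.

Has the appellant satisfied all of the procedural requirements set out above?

Step 1: the window is 14–45 days after 1996-07-06 (when the determination is issued), so 1996-07-20 through 1996-08-20; done 1996-07-21, which is between those dates.
Step 2: 87 days after 1996-07-21 (when the notice of appeal is served) is 1996-10-16; 1996-09-03 is within that limit.
Step 3: the earliest permitted date is 16 days after 1996-09-03 (when the filing fee is paid), i.e. 1996-09-19; done 1996-09-21 — permitted.
Step 4: the window is 11–32 days after 1996-09-21 (when the record is requested), so 1996-10-02 through 1996-10-23; 1996-11-05 is 13 days past the end of the window.

No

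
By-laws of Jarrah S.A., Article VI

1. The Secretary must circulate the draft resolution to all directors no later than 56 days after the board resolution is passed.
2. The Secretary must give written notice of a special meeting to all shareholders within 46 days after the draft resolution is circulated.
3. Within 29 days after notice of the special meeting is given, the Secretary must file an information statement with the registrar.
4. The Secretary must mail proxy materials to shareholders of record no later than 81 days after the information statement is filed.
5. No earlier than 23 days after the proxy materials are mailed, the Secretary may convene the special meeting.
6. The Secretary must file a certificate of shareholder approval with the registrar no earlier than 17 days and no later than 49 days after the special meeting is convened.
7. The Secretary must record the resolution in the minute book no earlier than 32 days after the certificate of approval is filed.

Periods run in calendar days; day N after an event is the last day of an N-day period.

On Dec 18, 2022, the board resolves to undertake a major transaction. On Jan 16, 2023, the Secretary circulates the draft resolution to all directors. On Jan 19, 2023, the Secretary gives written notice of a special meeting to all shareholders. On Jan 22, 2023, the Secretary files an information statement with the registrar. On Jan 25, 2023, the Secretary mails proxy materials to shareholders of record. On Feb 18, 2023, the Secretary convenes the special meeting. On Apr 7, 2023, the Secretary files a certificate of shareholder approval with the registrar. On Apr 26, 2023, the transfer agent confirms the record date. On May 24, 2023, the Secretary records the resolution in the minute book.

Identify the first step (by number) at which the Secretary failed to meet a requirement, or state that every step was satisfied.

(1) due by Dec 18, 2022 + 56 days = Feb 12, 2023; done Jan 16, 2023 — timely.
(2) due by Jan 16, 2023 + 46 days = Mar 3, 2023; done Jan 19, 2023 — timely.
(3) due by Jan 19, 2023 + 29 days = Feb 17, 2023; completed Jan 22, 2023, before the deadline.
(4) due by Jan 22, 2023 + 81 days = Apr 13, 2023; completed Jan 25, 2023, before the deadline.
(5) permitted from Jan 25, 2023 + 23 days = Feb 17, 2023 onward; done Feb 18, 2023, after the minimum wait.
(6) the permitted window runs from Feb 18, 2023 + 17 = Mar 7, 2023 to Feb 18, 2023 + 49 = Apr 8, 2023; done Apr 7, 2023 — within the window.
(7) permitted from Apr 7, 2023 + 32 days = May 9, 2023 onward; May 24, 2023 is on or after that date.

None — every step was satisfied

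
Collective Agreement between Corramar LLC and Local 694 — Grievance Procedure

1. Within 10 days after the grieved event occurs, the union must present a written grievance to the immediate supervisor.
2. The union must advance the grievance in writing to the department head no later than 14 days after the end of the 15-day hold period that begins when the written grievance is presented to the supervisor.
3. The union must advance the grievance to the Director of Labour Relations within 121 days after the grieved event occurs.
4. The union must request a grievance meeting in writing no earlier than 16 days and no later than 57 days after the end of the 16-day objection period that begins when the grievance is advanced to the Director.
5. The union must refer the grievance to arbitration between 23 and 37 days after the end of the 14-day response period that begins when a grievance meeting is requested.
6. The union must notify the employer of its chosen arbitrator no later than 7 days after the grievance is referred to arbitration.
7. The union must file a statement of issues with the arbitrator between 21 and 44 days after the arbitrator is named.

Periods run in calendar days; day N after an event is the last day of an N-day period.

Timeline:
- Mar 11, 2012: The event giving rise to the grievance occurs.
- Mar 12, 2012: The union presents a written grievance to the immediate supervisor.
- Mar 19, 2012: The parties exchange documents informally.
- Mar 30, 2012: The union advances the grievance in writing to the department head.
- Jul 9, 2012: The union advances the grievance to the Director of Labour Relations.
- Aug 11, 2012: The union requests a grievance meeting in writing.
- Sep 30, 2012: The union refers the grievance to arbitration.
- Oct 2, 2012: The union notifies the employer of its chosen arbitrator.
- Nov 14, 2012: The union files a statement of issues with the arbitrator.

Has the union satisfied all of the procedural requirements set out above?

Step 1: 10 days after Mar 11, 2012 (when the grieved event occurs) is Mar 21, 2012; done Mar 12, 2012 — timely.
Step 2: 14 days after Mar 27, 2012 (end of the 15-day hold period, which began when the written grievance is presented to the supervisor on Mar 12, 2012) is Apr 10, 2012; Mar 30, 2012 is within that limit.
Step 3: 121 days after Mar 11, 2012 (when the grieved event occurs) is Jul 10, 2012; Jul 9, 2012 is within that limit.
Step 4: the window is 16–57 days after Jul 25, 2012 (end of the 16-day objection period, which began when the grievance is advanced to the Director on Jul 9, 2012), so Aug 10, 2012 through Sep 20, 2012; done Aug 11, 2012, which is between those dates.
Step 5: the window is 23–37 days after Aug 25, 2012 (end of the 14-day response period, which began when a grievance meeting is requested on Aug 11, 2012), so Sep 17, 2012 through Oct 1, 2012; done Sep 30, 2012 — within the window.
Step 6: 7 days after Sep 30, 2012 (when the grievance is referred to arbitration) is Oct 7, 2012; done Oct 2, 2012 — timely.
Step 7: the window is 21–44 days after Oct 2, 2012 (when the arbitrator is named), so Oct 23, 2012 through Nov 15, 2012; done Nov 14, 2012 — within the window.

Yes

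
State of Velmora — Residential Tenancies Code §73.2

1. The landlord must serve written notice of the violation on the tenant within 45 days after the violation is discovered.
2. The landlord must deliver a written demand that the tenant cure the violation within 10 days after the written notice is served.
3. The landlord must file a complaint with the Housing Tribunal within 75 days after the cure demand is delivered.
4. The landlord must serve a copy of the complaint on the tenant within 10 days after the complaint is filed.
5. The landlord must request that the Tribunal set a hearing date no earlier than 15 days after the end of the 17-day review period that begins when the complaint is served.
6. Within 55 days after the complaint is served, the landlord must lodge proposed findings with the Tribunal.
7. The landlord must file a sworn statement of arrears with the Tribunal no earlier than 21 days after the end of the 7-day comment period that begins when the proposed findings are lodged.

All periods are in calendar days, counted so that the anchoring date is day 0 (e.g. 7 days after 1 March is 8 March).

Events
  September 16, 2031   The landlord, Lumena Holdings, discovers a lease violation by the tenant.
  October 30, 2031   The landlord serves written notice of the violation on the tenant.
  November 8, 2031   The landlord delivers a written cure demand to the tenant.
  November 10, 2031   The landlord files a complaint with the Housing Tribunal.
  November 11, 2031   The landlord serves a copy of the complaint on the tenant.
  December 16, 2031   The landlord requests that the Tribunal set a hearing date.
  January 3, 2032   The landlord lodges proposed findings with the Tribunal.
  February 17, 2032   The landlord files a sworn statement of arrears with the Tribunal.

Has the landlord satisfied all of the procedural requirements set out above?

Yes

(1) due by September 16, 2031 + 45 days = October 31, 2031; done October 30, 2031 — timely.
(2) due by October 30, 2031 + 10 days = November 9, 2031; November 8, 2031 is within that limit.
(3) due by November 8, 2031 + 75 days = January 22, 2032; done November 10, 2031 — timely.
(4) due by November 10, 2031 + 10 days = November 20, 2031; done November 11, 2031 — timely.
(5) permitted from November 28, 2031 + 15 days = December 13, 2031 onward; done December 16, 2031 — permitted.
(6) due by November 11, 2031 + 55 days = January 5, 2032; January 3, 2032 is within that limit.
(7) permitted from January 10, 2032 + 21 days = January 31, 2032 onward; done February 17, 2032, after the minimum wait.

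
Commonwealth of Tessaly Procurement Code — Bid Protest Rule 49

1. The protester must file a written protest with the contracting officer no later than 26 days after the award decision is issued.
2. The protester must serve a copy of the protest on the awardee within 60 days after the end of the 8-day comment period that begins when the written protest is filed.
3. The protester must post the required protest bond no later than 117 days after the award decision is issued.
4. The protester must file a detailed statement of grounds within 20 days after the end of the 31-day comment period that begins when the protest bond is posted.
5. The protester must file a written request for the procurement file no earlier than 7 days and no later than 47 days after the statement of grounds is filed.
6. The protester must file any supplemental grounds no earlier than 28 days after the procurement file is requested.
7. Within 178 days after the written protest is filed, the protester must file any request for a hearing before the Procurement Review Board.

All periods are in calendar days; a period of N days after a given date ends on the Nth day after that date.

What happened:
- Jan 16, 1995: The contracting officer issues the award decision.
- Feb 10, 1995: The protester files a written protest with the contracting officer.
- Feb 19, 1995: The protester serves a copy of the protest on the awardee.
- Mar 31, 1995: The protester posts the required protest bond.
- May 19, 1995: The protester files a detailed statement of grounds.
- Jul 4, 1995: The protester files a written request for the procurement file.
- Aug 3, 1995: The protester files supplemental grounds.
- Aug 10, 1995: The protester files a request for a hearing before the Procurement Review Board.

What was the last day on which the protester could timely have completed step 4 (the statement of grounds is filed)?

The protest bond is posted on Mar 31, 1995; the 31-day comment period therefore ends May 1, 1995, and step 4 runs from that date. 20 days after May 1, 1995 is May 21, 1995.

May 21, 1995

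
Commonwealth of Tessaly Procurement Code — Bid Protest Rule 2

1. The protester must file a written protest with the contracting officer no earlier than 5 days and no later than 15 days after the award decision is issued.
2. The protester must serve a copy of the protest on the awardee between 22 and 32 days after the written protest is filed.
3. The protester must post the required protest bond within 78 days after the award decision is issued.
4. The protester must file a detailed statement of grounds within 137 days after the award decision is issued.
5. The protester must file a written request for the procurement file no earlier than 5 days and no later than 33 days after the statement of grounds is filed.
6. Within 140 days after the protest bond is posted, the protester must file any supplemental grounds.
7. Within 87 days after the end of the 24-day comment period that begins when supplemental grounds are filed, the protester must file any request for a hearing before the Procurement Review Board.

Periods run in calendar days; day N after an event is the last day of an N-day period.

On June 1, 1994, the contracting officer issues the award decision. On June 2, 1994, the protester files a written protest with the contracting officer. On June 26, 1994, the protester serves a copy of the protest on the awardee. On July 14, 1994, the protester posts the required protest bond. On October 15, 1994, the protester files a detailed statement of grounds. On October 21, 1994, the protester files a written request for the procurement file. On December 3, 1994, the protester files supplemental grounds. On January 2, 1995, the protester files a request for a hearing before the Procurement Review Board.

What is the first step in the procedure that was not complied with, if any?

Step 1

Step 1: the window is 5–15 days after June 1, 1994 (when the award decision is issued), so June 6, 1994 through June 16, 1994; June 2, 1994 is 4 days too early.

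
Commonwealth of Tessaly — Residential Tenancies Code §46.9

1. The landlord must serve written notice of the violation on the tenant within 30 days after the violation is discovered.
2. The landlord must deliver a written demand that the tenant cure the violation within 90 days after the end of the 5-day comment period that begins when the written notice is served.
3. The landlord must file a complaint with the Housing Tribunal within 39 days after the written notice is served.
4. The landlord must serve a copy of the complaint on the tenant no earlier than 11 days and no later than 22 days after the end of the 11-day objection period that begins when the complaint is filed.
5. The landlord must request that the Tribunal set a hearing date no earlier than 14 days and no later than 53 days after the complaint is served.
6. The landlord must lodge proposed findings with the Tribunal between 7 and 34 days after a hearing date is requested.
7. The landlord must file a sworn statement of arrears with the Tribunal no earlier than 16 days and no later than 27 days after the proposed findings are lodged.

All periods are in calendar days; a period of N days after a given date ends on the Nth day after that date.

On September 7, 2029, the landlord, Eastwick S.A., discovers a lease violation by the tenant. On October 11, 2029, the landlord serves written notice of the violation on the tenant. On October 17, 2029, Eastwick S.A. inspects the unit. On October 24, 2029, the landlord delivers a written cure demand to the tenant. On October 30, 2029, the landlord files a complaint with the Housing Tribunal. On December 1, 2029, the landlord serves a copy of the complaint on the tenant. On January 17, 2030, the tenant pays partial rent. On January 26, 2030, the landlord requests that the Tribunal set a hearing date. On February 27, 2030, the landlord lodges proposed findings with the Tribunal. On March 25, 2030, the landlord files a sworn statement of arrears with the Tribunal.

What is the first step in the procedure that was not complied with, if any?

Step 1

(1) due by September 7, 2029 + 30 days = October 7, 2029; October 11, 2029 misses that deadline by 4 days.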